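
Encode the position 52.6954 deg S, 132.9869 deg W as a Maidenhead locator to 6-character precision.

CD37mh

Add 180° to longitude and 90° to latitude: 47.0131, 37.3046.
Field: lon ⌊47.0131/20⌋ = 2 → C; lat ⌊37.3046/10⌋ = 3 → D.
Square: lon ⌊7.0131/2⌋ = 3; lat ⌊7.3046/1⌋ = 7.
Subsquare: lon ⌊1.0131/0.0833333⌋ = 12 → m; lat ⌊0.3046/0.0416667⌋ = 7 → h.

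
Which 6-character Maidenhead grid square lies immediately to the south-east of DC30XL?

DC40ak

Longitude subsquare x = 23; +1 → 24, wraps to 0 = a, carry into square.
Longitude square 3; +1 → 4.
Latitude subsquare l = 11; −1 → 10 = k.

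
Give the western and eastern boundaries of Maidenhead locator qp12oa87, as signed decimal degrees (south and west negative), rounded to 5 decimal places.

Field Q=16, P=15: +16·20° lon, +15·10° lat → SW at lon 140°, lat 60°.
Square 1, 2: +1·2° lon, +2·1° lat → SW at lon 142°, lat 62°.
Subsquare o=14, a=0: +14·0.0833333° lon, +0·0.0416667° lat → SW at lon 143.167°, lat 62°.
Extended square 8, 7: +8·0.00833333° lon, +7·0.00416667° lat → SW at lon 143.233°, lat 62.0292°.
Cell spans 0.00833333° lon × 0.00416667° lat.
west 143.23333, east 143.24167.

143.23333, 143.24167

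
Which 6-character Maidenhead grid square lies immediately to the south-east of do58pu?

Longitude subsquare p = 15; +1 → 16 = q.
Latitude subsquare u = 20; −1 → 19 = t.

DO58qt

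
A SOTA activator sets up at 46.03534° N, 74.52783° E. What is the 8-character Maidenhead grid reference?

Shift to the Maidenhead origin (180°W, 90°S): lon 254.52783, lat 136.03534.
Field (20°×10°, letters A–R): lon ⌊254.52783/20⌋ = 12 → M; lat ⌊136.03534/10⌋ = 13 → N.
Square (2°×1°, digits 0–9): lon ⌊14.52783/2⌋ = 7; lat ⌊6.03534/1⌋ = 6.
Subsquare (5′×2.5′, letters a–x): lon ⌊0.52783/0.0833333⌋ = 6 → g; lat ⌊0.03534/0.0416667⌋ = 0 → a.
Extended square (30″×15″, digits 0–9): lon ⌊0.02783/0.00833333⌋ = 3; lat ⌊0.03534/0.00416667⌋ = 8.

MN76ga38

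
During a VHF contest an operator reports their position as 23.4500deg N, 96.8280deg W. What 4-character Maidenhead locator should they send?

EL13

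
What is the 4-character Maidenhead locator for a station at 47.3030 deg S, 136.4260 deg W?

CE12

Offset from 180°W / 90°S: lon 43.57°, lat 42.70°.
Field: 43.57/20 → 2 → C, 42.70/10 → 4 → E; chars CE.
Square: 3.57/2 → 1, 2.70/1 → 2; chars 12.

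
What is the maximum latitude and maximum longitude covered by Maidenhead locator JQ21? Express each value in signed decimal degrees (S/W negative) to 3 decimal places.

Field J=9, Q=16: +9·20° lon, +16·10° lat → SW at lon 0°, lat 70°.
Square 2, 1: +2·2° lon, +1·1° lat → SW at lon 4°, lat 71°.
Cell spans 2° lon × 1° lat. NE corner is SW corner plus one full cell.
latitude 72.000, longitude 6.000.

72.000, 6.000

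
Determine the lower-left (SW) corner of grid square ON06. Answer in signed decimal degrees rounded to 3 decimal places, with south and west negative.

46.000, 100.000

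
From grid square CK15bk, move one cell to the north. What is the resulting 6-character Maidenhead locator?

CK15bl

Latitude subsquare k = 10; +1 → 11 = l.
The longitude characters are unchanged.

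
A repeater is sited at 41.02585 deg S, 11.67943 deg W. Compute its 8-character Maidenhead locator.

IE48dx83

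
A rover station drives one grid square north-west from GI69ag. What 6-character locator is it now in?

Longitude subsquare a = 0; −1 → -1, wraps to 23 = x, carry into square.
Longitude square 6; −1 → 5.
Latitude subsquare g = 6; +1 → 7 = h.

GI59xh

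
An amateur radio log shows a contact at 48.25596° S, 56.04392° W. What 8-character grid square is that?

Shift to the Maidenhead origin (180°W, 90°S): lon 123.95608, lat 41.74404.
Field: 123.95608/20 → 6 → G, 41.74404/10 → 4 → E; chars GE.
Square: 3.95608/2 → 1, 1.74404/1 → 1; chars 11.
Subsquare: 1.95608/0.0833333 → 23 → x, 0.74404/0.0416667 → 17 → r; chars xr.
Extended square: 0.03941/0.00833333 → 4, 0.03571/0.00416667 → 8; chars 48.

GE11xr48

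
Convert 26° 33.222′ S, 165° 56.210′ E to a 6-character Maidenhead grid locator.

RG23xk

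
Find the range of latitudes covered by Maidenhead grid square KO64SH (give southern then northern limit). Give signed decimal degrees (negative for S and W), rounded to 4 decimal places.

54.2917, 54.3333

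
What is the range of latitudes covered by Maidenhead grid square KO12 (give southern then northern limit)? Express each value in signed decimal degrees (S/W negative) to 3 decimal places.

52.000, 53.000

Field K=10, O=14: +10·20° lon, +14·10° lat → SW at lon 20°, lat 50°.
Square 1, 2: +1·2° lon, +2·1° lat → SW at lon 22°, lat 52°.
Cell spans 2° lon × 1° lat.
south 52.000, north 53.000.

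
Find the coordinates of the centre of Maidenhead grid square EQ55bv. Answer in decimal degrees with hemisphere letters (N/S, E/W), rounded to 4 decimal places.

75.8958° N, 89.8750° W

Field E=4, Q=16: +4·20° lon, +16·10° lat → SW at lon -100°, lat 70°.
Square 5, 5: +5·2° lon, +5·1° lat → SW at lon -90°, lat 75°.
Subsquare b=1, v=21: +1·0.0833333° lon, +21·0.0416667° lat → SW at lon -89.9167°, lat 75.875°.
Cell spans 0.0833333° lon × 0.0416667° lat. Centre is SW corner plus half of each.
latitude 75.8958° N, longitude 89.8750° W.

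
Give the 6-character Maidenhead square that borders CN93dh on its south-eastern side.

Longitude subsquare d = 3; +1 → 4 = e.
Latitude subsquare h = 7; −1 → 6 = g.

CN93eg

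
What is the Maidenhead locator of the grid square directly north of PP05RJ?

PP05rk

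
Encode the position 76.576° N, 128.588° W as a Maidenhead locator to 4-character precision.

Offset from 180°W / 90°S: lon 51.41°, lat 166.58°.
Field: lon ⌊51.41/20⌋ = 2 → C; lat ⌊166.58/10⌋ = 16 → Q.
Square: lon ⌊11.41/2⌋ = 5; lat ⌊6.58/1⌋ = 6.

CQ56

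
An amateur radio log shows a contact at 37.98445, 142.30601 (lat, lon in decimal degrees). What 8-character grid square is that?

QM17dx66

Offset from 180°W / 90°S: lon 322.30601°, lat 127.98445°.
Field: 322.30601/20 → 16 → Q, 127.98445/10 → 12 → M; chars QM.
Square: 2.30601/2 → 1, 7.98445/1 → 7; chars 17.
Subsquare: 0.30601/0.0833333 → 3 → d, 0.98445/0.0416667 → 23 → x; chars dx.
Extended square: 0.05601/0.00833333 → 6, 0.02612/0.00416667 → 6; chars 66.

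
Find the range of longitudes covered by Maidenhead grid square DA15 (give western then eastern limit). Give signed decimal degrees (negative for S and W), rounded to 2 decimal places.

Field D=3, A=0: +3·20° lon, +0·10° lat → SW at lon -120°, lat -90°.
Square 1, 5: +1·2° lon, +5·1° lat → SW at lon -118°, lat -85°.
Cell spans 2° lon × 1° lat.
west -118.00, east -116.00.

-118.00, -116.00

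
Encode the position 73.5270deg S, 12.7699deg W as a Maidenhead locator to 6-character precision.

Add 180° to longitude and 90° to latitude: 167.2301, 16.4730.
Field: 167.2301/20 → 8 → I, 16.4730/10 → 1 → B; chars IB.
Square: 7.2301/2 → 3, 6.4730/1 → 6; chars 36.
Subsquare: 1.2301/0.0833333 → 14 → o, 0.4730/0.0416667 → 11 → l; chars ol.

IB36ol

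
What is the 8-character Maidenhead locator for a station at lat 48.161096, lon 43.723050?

Add 180° to longitude and 90° to latitude: 223.72305, 138.16110.
Field (20°×10°, letters A–R): lon ⌊223.72305/20⌋ = 11 → L; lat ⌊138.16110/10⌋ = 13 → N.
Square (2°×1°, digits 0–9): lon ⌊3.72305/2⌋ = 1; lat ⌊8.16110/1⌋ = 8.
Subsquare (5′×2.5′, letters a–x): lon ⌊1.72305/0.0833333⌋ = 20 → u; lat ⌊0.16110/0.0416667⌋ = 3 → d.
Extended square (30″×15″, digits 0–9): lon ⌊0.05638/0.00833333⌋ = 6; lat ⌊0.03610/0.00416667⌋ = 8.

LN18ud68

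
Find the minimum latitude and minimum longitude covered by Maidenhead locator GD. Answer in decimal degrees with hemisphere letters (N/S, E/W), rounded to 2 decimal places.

60.00° S, 60.00° W

Field G=6, D=3: +6·20° lon, +3·10° lat → SW at lon -60°, lat -60°.
latitude 60.00° S, longitude 60.00° W.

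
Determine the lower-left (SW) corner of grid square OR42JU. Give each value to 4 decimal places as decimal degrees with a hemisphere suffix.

82.8333° N, 108.7500° E

Field O=14, R=17: +14·20° lon, +17·10° lat → SW at lon 100°, lat 80°.
Square 4, 2: +4·2° lon, +2·1° lat → SW at lon 108°, lat 82°.
Subsquare j=9, u=20: +9·0.0833333° lon, +20·0.0416667° lat → SW at lon 108.75°, lat 82.8333°.
latitude 82.8333° N, longitude 108.7500° E.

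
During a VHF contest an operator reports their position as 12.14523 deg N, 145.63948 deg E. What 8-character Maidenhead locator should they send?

QK22td64

Add 180° to longitude and 90° to latitude: 325.63948, 102.14523.
Field: 325.63948/20 → 16 → Q, 102.14523/10 → 10 → K; chars QK.
Square: 5.63948/2 → 2, 2.14523/1 → 2; chars 22.
Subsquare: 1.63948/0.0833333 → 19 → t, 0.14523/0.0416667 → 3 → d; chars td.
Extended square: 0.05615/0.00833333 → 6, 0.02023/0.00416667 → 4; chars 64.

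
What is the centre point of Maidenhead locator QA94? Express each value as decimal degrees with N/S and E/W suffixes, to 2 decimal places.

85.50° S, 159.00° E

Field Q=16, A=0: +16·20° lon, +0·10° lat → SW at lon 140°, lat -90°.
Square 9, 4: +9·2° lon, +4·1° lat → SW at lon 158°, lat -86°.
Cell spans 2° lon × 1° lat. Centre is SW corner plus half of each.
latitude 85.50° S, longitude 159.00° E.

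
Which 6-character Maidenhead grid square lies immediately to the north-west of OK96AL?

OK86xm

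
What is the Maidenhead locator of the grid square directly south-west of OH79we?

OH79vd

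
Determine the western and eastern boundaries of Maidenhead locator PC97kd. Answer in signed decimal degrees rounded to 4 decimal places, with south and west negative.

Field P=15, C=2: +15·20° lon, +2·10° lat → SW at lon 120°, lat -70°.
Square 9, 7: +9·2° lon, +7·1° lat → SW at lon 138°, lat -63°.
Subsquare k=10, d=3: +10·0.0833333° lon, +3·0.0416667° lat → SW at lon 138.833°, lat -62.875°.
Cell spans 0.0833333° lon × 0.0416667° lat.
west 138.8333, east 138.9167.

138.8333, 138.9167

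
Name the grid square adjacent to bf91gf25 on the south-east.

Longitude extended square 2; +1 → 3.
Latitude extended square 5; −1 → 4.

BF91gf34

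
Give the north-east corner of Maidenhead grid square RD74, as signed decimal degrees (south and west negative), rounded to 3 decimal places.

-55.000, 176.000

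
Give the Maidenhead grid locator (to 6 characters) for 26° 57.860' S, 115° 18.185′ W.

Offset from 180°W / 90°S: lon 64.6969°, lat 63.0357°.
Field: lon ⌊64.6969/20⌋ = 3 → D; lat ⌊63.0357/10⌋ = 6 → G.
Square: lon ⌊4.6969/2⌋ = 2; lat ⌊3.0357/1⌋ = 3.
Subsquare: lon ⌊0.6969/0.0833333⌋ = 8 → i; lat ⌊0.0357/0.0416667⌋ = 0 → a.

DG23ia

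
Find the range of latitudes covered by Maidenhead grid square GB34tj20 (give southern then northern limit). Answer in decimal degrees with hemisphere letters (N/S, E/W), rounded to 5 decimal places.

75.62500° S, 75.62083° S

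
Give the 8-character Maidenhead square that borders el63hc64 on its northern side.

EL63hc65

Latitude extended square 4; +1 → 5.
The longitude characters are unchanged.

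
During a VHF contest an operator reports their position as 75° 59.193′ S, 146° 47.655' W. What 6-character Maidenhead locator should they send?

BB64oa

Offset from 180°W / 90°S: lon 33.2057°, lat 14.0135°.
Field: 33.2057/20 → 1 → B, 14.0135/10 → 1 → B; chars BB.
Square: 13.2057/2 → 6, 4.0135/1 → 4; chars 64.
Subsquare: 1.2057/0.0833333 → 14 → o, 0.0135/0.0416667 → 0 → a; chars oa.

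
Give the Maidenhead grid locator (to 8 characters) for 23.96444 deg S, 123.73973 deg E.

PG16ua88

Add 180° to longitude and 90° to latitude: 303.73973, 66.03556.
Field (20°×10°, letters A–R): lon ⌊303.73973/20⌋ = 15 → P; lat ⌊66.03556/10⌋ = 6 → G.
Square (2°×1°, digits 0–9): lon ⌊3.73973/2⌋ = 1; lat ⌊6.03556/1⌋ = 6.
Subsquare (5′×2.5′, letters a–x): lon ⌊1.73973/0.0833333⌋ = 20 → u; lat ⌊0.03556/0.0416667⌋ = 0 → a.
Extended square (30″×15″, digits 0–9): lon ⌊0.07306/0.00833333⌋ = 8; lat ⌊0.03556/0.00416667⌋ = 8.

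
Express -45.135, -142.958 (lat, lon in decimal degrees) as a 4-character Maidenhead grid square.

Offset from 180°W / 90°S: lon 37.04°, lat 44.87°.
Field (20°×10°, letters A–R): lon ⌊37.04/20⌋ = 1 → B; lat ⌊44.87/10⌋ = 4 → E.
Square (2°×1°, digits 0–9): lon ⌊17.04/2⌋ = 8; lat ⌊4.87/1⌋ = 4.

BE84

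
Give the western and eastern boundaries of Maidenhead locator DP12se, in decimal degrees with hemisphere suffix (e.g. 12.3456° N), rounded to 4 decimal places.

Field D=3, P=15: +3·20° lon, +15·10° lat → SW at lon -120°, lat 60°.
Square 1, 2: +1·2° lon, +2·1° lat → SW at lon -118°, lat 62°.
Subsquare s=18, e=4: +18·0.0833333° lon, +4·0.0416667° lat → SW at lon -116.5°, lat 62.1667°.
Cell spans 0.0833333° lon × 0.0416667° lat.
west 116.5000° W, east 116.4167° W.

116.5000° W, 116.4167° W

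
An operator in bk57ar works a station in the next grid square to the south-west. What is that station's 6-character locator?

Longitude subsquare a = 0; −1 → -1, wraps to 23 = x, carry into square.
Longitude square 5; −1 → 4.
Latitude subsquare r = 17; −1 → 16 = q.

BK47xq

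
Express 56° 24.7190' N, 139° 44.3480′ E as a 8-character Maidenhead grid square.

Shift to the Maidenhead origin (180°W, 90°S): lon 319.73913, lat 146.41198.
Field: lon ⌊319.73913/20⌋ = 15 → P; lat ⌊146.41198/10⌋ = 14 → O.
Square: lon ⌊19.73913/2⌋ = 9; lat ⌊6.41198/1⌋ = 6.
Subsquare: lon ⌊1.73913/0.0833333⌋ = 20 → u; lat ⌊0.41198/0.0416667⌋ = 9 → j.
Extended square: lon ⌊0.07247/0.00833333⌋ = 8; lat ⌊0.03698/0.00416667⌋ = 8.

PO96uj88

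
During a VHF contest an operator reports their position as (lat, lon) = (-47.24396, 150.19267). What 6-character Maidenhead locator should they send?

Offset from 180°W / 90°S: lon 330.1927°, lat 42.7560°.
Field: lon ⌊330.1927/20⌋ = 16 → Q; lat ⌊42.7560/10⌋ = 4 → E.
Square: lon ⌊10.1927/2⌋ = 5; lat ⌊2.7560/1⌋ = 2.
Subsquare: lon ⌊0.1927/0.0833333⌋ = 2 → c; lat ⌊0.7560/0.0416667⌋ = 18 → s.

QE52cs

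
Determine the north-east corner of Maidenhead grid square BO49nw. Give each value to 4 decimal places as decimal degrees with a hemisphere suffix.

59.9583° N, 150.8333° W

Field B=1, O=14: +1·20° lon, +14·10° lat → SW at lon -160°, lat 50°.
Square 4, 9: +4·2° lon, +9·1° lat → SW at lon -152°, lat 59°.
Subsquare n=13, w=22: +13·0.0833333° lon, +22·0.0416667° lat → SW at lon -150.917°, lat 59.9167°.
Cell spans 0.0833333° lon × 0.0416667° lat. NE corner is SW corner plus one full cell.
latitude 59.9583° N, longitude 150.8333° W.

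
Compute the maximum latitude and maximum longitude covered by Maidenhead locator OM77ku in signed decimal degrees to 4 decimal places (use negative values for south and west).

37.8750, 114.9167

Field O=14, M=12: +14·20° lon, +12·10° lat → SW at lon 100°, lat 30°.
Square 7, 7: +7·2° lon, +7·1° lat → SW at lon 114°, lat 37°.
Subsquare k=10, u=20: +10·0.0833333° lon, +20·0.0416667° lat → SW at lon 114.833°, lat 37.8333°.
Cell spans 0.0833333° lon × 0.0416667° lat. NE corner is SW corner plus one full cell.
latitude 37.8750, longitude 114.9167.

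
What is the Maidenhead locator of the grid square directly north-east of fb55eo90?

Longitude extended square 9; +1 → 10, wraps to 0, carry into subsquare.
Longitude subsquare e = 4; +1 → 5 = f.
Latitude extended square 0; +1 → 1.

FB55fo01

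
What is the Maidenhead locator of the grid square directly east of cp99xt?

Longitude subsquare x = 23; +1 → 24, wraps to 0 = a, carry into square.
Longitude square 9; +1 → 10, wraps to 0, carry into field.
Longitude field C = 2; +1 → 3 = D.
The latitude characters are unchanged.

DP09at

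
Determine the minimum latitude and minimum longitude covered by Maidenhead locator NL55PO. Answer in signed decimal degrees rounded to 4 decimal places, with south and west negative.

Field N=13, L=11: +13·20° lon, +11·10° lat → SW at lon 80°, lat 20°.
Square 5, 5: +5·2° lon, +5·1° lat → SW at lon 90°, lat 25°.
Subsquare p=15, o=14: +15·0.0833333° lon, +14·0.0416667° lat → SW at lon 91.25°, lat 25.5833°.
latitude 25.5833, longitude 91.2500.

25.5833, 91.2500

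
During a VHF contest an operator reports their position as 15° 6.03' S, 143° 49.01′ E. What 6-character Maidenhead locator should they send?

Offset from 180°W / 90°S: lon 323.8168°, lat 74.8995°.
Field (20°×10°, letters A–R): lon ⌊323.8168/20⌋ = 16 → Q; lat ⌊74.8995/10⌋ = 7 → H.
Square (2°×1°, digits 0–9): lon ⌊3.8168/2⌋ = 1; lat ⌊4.8995/1⌋ = 4.
Subsquare (5′×2.5′, letters a–x): lon ⌊1.8168/0.0833333⌋ = 21 → v; lat ⌊0.8995/0.0416667⌋ = 21 → v.

QH14vv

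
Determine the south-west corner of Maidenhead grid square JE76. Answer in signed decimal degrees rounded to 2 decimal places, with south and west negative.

-44.00, 14.00

Field J=9, E=4: +9·20° lon, +4·10° lat → SW at lon 0°, lat -50°.
Square 7, 6: +7·2° lon, +6·1° lat → SW at lon 14°, lat -44°.
latitude -44.00, longitude 14.00.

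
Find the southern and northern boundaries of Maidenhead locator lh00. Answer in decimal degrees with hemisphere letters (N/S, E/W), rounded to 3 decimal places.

Field L=11, H=7: +11·20° lon, +7·10° lat → SW at lon 40°, lat -20°.
Square 0, 0: +0·2° lon, +0·1° lat → SW at lon 40°, lat -20°.
Cell spans 2° lon × 1° lat.
south 20.000° S, north 19.000° S.

20.000° S, 19.000° S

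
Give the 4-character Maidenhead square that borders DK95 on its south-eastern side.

Longitude square 9; +1 → 10, wraps to 0, carry into field.
Longitude field D = 3; +1 → 4 = E.
Latitude square 5; −1 → 4.

EK04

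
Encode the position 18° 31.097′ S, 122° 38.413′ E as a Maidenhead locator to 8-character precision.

Shift to the Maidenhead origin (180°W, 90°S): lon 302.64022, lat 71.48172.
Field: 302.64022/20 → 15 → P, 71.48172/10 → 7 → H; chars PH.
Square: 2.64022/2 → 1, 1.48172/1 → 1; chars 11.
Subsquare: 0.64022/0.0833333 → 7 → h, 0.48172/0.0416667 → 11 → l; chars hl.
Extended square: 0.05688/0.00833333 → 6, 0.02338/0.00416667 → 5; chars 65.

PH11hl65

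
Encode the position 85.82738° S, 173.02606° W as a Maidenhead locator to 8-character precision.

AA34le61

Add 180° to longitude and 90° to latitude: 6.97394, 4.17262.
Field (20°×10°, letters A–R): 6.97394/20 → 0 → A, 4.17262/10 → 0 → A; chars AA.
Square (2°×1°, digits 0–9): 6.97394/2 → 3, 4.17262/1 → 4; chars 34.
Subsquare (5′×2.5′, letters a–x): 0.97394/0.0833333 → 11 → l, 0.17262/0.0416667 → 4 → e; chars le.
Extended square (30″×15″, digits 0–9): 0.05727/0.00833333 → 6, 0.00595/0.00416667 → 1; chars 61.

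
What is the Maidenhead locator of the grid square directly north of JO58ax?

JO59aa

Latitude subsquare x = 23; +1 → 24, wraps to 0 = a, carry into square.
Latitude square 8; +1 → 9.
The longitude characters are unchanged.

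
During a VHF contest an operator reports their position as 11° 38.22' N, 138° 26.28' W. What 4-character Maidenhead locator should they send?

CK01

Offset from 180°W / 90°S: lon 41.56°, lat 101.64°.
Field: 41.56/20 → 2 → C, 101.64/10 → 10 → K; chars CK.
Square: 1.56/2 → 0, 1.64/1 → 1; chars 01.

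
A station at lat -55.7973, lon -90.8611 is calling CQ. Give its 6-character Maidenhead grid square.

ED44ne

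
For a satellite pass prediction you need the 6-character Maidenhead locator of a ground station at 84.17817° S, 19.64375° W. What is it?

IA05et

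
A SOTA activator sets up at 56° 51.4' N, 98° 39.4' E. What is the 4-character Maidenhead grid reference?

NO96

Offset from 180°W / 90°S: lon 278.66°, lat 146.86°.
Field: 278.66/20 → 13 → N, 146.86/10 → 14 → O; chars NO.
Square: 18.66/2 → 9, 6.86/1 → 6; chars 96.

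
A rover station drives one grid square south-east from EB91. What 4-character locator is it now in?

Longitude square 9; +1 → 10, wraps to 0, carry into field.
Longitude field E = 4; +1 → 5 = F.
Latitude square 1; −1 → 0.

FB00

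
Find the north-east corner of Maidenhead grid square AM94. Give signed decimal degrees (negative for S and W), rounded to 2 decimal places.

Field A=0, M=12: +0·20° lon, +12·10° lat → SW at lon -180°, lat 30°.
Square 9, 4: +9·2° lon, +4·1° lat → SW at lon -162°, lat 34°.
Cell spans 2° lon × 1° lat. NE corner is SW corner plus one full cell.
latitude 35.00, longitude -160.00.

35.00, -160.00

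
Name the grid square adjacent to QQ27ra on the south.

Latitude subsquare a = 0; −1 → -1, wraps to 23 = x, carry into square.
Latitude square 7; −1 → 6.
The longitude characters are unchanged.

QQ26rx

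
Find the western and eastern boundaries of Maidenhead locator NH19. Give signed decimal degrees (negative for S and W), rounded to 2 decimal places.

82.00, 84.00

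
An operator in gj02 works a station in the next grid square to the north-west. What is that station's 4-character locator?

FJ93

Longitude square 0; −1 → -1, wraps to 9, carry into field.
Longitude field G = 6; −1 → 5 = F.
Latitude square 2; +1 → 3.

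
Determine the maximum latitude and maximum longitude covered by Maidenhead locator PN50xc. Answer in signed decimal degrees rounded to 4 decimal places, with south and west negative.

40.1250, 132.0000

Field P=15, N=13: +15·20° lon, +13·10° lat → SW at lon 120°, lat 40°.
Square 5, 0: +5·2° lon, +0·1° lat → SW at lon 130°, lat 40°.
Subsquare x=23, c=2: +23·0.0833333° lon, +2·0.0416667° lat → SW at lon 131.917°, lat 40.0833°.
Cell spans 0.0833333° lon × 0.0416667° lat. NE corner is SW corner plus one full cell.
latitude 40.1250, longitude 132.0000.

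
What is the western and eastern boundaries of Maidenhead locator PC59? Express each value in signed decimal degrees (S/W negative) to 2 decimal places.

130.00, 132.00

Field P=15, C=2: +15·20° lon, +2·10° lat → SW at lon 120°, lat -70°.
Square 5, 9: +5·2° lon, +9·1° lat → SW at lon 130°, lat -61°.
Cell spans 2° lon × 1° lat.
west 130.00, east 132.00.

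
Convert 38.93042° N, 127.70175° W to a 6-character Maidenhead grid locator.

Add 180° to longitude and 90° to latitude: 52.2982, 128.9304.
Field: 52.2982/20 → 2 → C, 128.9304/10 → 12 → M; chars CM.
Square: 12.2982/2 → 6, 8.9304/1 → 8; chars 68.
Subsquare: 0.2982/0.0833333 → 3 → d, 0.9304/0.0416667 → 22 → w; chars dw.

CM68dw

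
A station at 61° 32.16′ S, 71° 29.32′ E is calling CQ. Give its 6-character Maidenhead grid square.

Shift to the Maidenhead origin (180°W, 90°S): lon 251.4887, lat 28.4640.
Field: 251.4887/20 → 12 → M, 28.4640/10 → 2 → C; chars MC.
Square: 11.4887/2 → 5, 8.4640/1 → 8; chars 58.
Subsquare: 1.4887/0.0833333 → 17 → r, 0.4640/0.0416667 → 11 → l; chars rl.

MC58rl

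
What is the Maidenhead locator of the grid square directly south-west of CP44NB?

CP44ma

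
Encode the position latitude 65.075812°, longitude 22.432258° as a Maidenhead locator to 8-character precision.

Shift to the Maidenhead origin (180°W, 90°S): lon 202.43226, lat 155.07581.
Field: 202.43226/20 → 10 → K, 155.07581/10 → 15 → P; chars KP.
Square: 2.43226/2 → 1, 5.07581/1 → 5; chars 15.
Subsquare: 0.43226/0.0833333 → 5 → f, 0.07581/0.0416667 → 1 → b; chars fb.
Extended square: 0.01559/0.00833333 → 1, 0.03415/0.00416667 → 8; chars 18.

KP15fb18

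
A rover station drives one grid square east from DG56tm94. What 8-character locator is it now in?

DG56um04

Longitude extended square 9; +1 → 10, wraps to 0, carry into subsquare.
Longitude subsquare t = 19; +1 → 20 = u.
The latitude characters are unchanged.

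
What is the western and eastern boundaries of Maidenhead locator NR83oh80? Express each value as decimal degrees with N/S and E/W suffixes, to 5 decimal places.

Field N=13, R=17: +13·20° lon, +17·10° lat → SW at lon 80°, lat 80°.
Square 8, 3: +8·2° lon, +3·1° lat → SW at lon 96°, lat 83°.
Subsquare o=14, h=7: +14·0.0833333° lon, +7·0.0416667° lat → SW at lon 97.1667°, lat 83.2917°.
Extended square 8, 0: +8·0.00833333° lon, +0·0.00416667° lat → SW at lon 97.2333°, lat 83.2917°.
Cell spans 0.00833333° lon × 0.00416667° lat.
west 97.23333° E, east 97.24167° E.

97.23333° E, 97.24167° E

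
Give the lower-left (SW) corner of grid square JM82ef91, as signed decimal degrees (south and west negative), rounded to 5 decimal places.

32.21250, 16.40833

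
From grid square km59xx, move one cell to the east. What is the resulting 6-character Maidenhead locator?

KM69ax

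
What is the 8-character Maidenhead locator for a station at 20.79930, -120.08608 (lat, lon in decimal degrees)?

CL90wt91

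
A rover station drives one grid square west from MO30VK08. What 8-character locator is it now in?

Longitude extended square 0; −1 → -1, wraps to 9, carry into subsquare.
Longitude subsquare v = 21; −1 → 20 = u.
The latitude characters are unchanged.

MO30uk98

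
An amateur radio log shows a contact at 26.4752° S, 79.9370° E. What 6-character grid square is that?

MG93xm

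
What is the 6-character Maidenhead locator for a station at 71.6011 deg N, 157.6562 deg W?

BQ11eo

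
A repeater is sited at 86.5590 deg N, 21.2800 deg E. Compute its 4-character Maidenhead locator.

KR06

Add 180° to longitude and 90° to latitude: 201.28, 176.56.
Field (20°×10°, letters A–R): 201.28/20 → 10 → K, 176.56/10 → 17 → R; chars KR.
Square (2°×1°, digits 0–9): 1.28/2 → 0, 6.56/1 → 6; chars 06.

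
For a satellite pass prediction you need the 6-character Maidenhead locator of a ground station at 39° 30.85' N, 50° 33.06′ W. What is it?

Add 180° to longitude and 90° to latitude: 129.4490, 129.5142.
Field: lon ⌊129.4490/20⌋ = 6 → G; lat ⌊129.5142/10⌋ = 12 → M.
Square: lon ⌊9.4490/2⌋ = 4; lat ⌊9.5142/1⌋ = 9.
Subsquare: lon ⌊1.4490/0.0833333⌋ = 17 → r; lat ⌊0.5142/0.0416667⌋ = 12 → m.

GM49rm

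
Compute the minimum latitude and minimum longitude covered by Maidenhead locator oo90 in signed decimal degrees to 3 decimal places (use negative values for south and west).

Field O=14, O=14: +14·20° lon, +14·10° lat → SW at lon 100°, lat 50°.
Square 9, 0: +9·2° lon, +0·1° lat → SW at lon 118°, lat 50°.
latitude 50.000, longitude 118.000.

50.000, 118.000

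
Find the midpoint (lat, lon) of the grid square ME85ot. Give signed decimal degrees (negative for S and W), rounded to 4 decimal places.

-44.1875, 77.2083

Field M=12, E=4: +12·20° lon, +4·10° lat → SW at lon 60°, lat -50°.
Square 8, 5: +8·2° lon, +5·1° lat → SW at lon 76°, lat -45°.
Subsquare o=14, t=19: +14·0.0833333° lon, +19·0.0416667° lat → SW at lon 77.1667°, lat -44.2083°.
Cell spans 0.0833333° lon × 0.0416667° lat. Centre is SW corner plus half of each.
latitude -44.1875, longitude 77.2083.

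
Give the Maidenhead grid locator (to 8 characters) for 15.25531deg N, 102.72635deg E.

Offset from 180°W / 90°S: lon 282.72635°, lat 105.25531°.
Field: lon ⌊282.72635/20⌋ = 14 → O; lat ⌊105.25531/10⌋ = 10 → K.
Square: lon ⌊2.72635/2⌋ = 1; lat ⌊5.25531/1⌋ = 5.
Subsquare: lon ⌊0.72635/0.0833333⌋ = 8 → i; lat ⌊0.25531/0.0416667⌋ = 6 → g.
Extended square: lon ⌊0.05968/0.00833333⌋ = 7; lat ⌊0.00531/0.00416667⌋ = 1.

OK15ig71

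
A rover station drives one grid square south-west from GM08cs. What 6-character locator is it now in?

GM08br

Longitude subsquare c = 2; −1 → 1 = b.
Latitude subsquare s = 18; −1 → 17 = r.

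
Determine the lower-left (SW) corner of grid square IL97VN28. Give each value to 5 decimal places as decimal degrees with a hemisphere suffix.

27.57500° N, 0.23333° W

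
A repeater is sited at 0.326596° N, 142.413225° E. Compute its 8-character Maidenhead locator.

Add 180° to longitude and 90° to latitude: 322.41323, 90.32660.
Field: lon ⌊322.41323/20⌋ = 16 → Q; lat ⌊90.32660/10⌋ = 9 → J.
Square: lon ⌊2.41323/2⌋ = 1; lat ⌊0.32660/1⌋ = 0.
Subsquare: lon ⌊0.41323/0.0833333⌋ = 4 → e; lat ⌊0.32660/0.0416667⌋ = 7 → h.
Extended square: lon ⌊0.07989/0.00833333⌋ = 9; lat ⌊0.03493/0.00416667⌋ = 8.

QJ10eh98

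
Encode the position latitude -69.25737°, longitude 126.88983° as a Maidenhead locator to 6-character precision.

PC30kr

Offset from 180°W / 90°S: lon 306.8898°, lat 20.7426°.
Field: lon ⌊306.8898/20⌋ = 15 → P; lat ⌊20.7426/10⌋ = 2 → C.
Square: lon ⌊6.8898/2⌋ = 3; lat ⌊0.7426/1⌋ = 0.
Subsquare: lon ⌊0.8898/0.0833333⌋ = 10 → k; lat ⌊0.7426/0.0416667⌋ = 17 → r.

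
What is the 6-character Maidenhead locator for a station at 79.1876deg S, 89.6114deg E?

NB40tt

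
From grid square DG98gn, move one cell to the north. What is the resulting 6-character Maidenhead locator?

Latitude subsquare n = 13; +1 → 14 = o.
The longitude characters are unchanged.

DG98go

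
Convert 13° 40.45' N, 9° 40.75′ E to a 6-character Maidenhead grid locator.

JK43uq

Offset from 180°W / 90°S: lon 189.6792°, lat 103.6742°.
Field (20°×10°, letters A–R): 189.6792/20 → 9 → J, 103.6742/10 → 10 → K; chars JK.
Square (2°×1°, digits 0–9): 9.6792/2 → 4, 3.6742/1 → 3; chars 43.
Subsquare (5′×2.5′, letters a–x): 1.6792/0.0833333 → 20 → u, 0.6742/0.0416667 → 16 → q; chars uq.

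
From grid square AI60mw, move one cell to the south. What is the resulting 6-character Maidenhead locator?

Latitude subsquare w = 22; −1 → 21 = v.
The longitude characters are unchanged.

AI60mv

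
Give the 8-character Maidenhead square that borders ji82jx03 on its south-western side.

JI82ix92

Longitude extended square 0; −1 → -1, wraps to 9, carry into subsquare.
Longitude subsquare j = 9; −1 → 8 = i.
Latitude extended square 3; −1 → 2.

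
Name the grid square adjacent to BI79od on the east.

BI79pd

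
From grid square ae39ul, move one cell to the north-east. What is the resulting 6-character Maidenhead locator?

AE39vm

Longitude subsquare u = 20; +1 → 21 = v.
Latitude subsquare l = 11; +1 → 12 = m.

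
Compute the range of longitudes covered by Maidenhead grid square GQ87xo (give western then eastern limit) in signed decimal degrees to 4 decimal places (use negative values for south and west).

-42.0833, -42.0000

Field G=6, Q=16: +6·20° lon, +16·10° lat → SW at lon -60°, lat 70°.
Square 8, 7: +8·2° lon, +7·1° lat → SW at lon -44°, lat 77°.
Subsquare x=23, o=14: +23·0.0833333° lon, +14·0.0416667° lat → SW at lon -42.0833°, lat 77.5833°.
Cell spans 0.0833333° lon × 0.0416667° lat.
west -42.0833, east -42.0000.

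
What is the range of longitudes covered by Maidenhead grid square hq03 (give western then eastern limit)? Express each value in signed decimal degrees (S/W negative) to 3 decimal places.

Field H=7, Q=16: +7·20° lon, +16·10° lat → SW at lon -40°, lat 70°.
Square 0, 3: +0·2° lon, +3·1° lat → SW at lon -40°, lat 73°.
Cell spans 2° lon × 1° lat.
west -40.000, east -38.000.

-40.000, -38.000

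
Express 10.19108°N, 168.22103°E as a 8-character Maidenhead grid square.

RK40ce65

Shift to the Maidenhead origin (180°W, 90°S): lon 348.22103, lat 100.19108.
Field: lon ⌊348.22103/20⌋ = 17 → R; lat ⌊100.19108/10⌋ = 10 → K.
Square: lon ⌊8.22103/2⌋ = 4; lat ⌊0.19108/1⌋ = 0.
Subsquare: lon ⌊0.22103/0.0833333⌋ = 2 → c; lat ⌊0.19108/0.0416667⌋ = 4 → e.
Extended square: lon ⌊0.05436/0.00833333⌋ = 6; lat ⌊0.02441/0.00416667⌋ = 5.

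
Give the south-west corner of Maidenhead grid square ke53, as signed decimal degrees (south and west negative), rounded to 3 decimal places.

Field K=10, E=4: +10·20° lon, +4·10° lat → SW at lon 20°, lat -50°.
Square 5, 3: +5·2° lon, +3·1° lat → SW at lon 30°, lat -47°.
latitude -47.000, longitude 30.000.

-47.000, 30.000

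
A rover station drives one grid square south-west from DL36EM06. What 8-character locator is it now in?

DL36dm95

Longitude extended square 0; −1 → -1, wraps to 9, carry into subsquare.
Longitude subsquare e = 4; −1 → 3 = d.
Latitude extended square 6; −1 → 5.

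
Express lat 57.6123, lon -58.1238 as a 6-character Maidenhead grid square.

GO07wo

Shift to the Maidenhead origin (180°W, 90°S): lon 121.8762, lat 147.6123.
Field: 121.8762/20 → 6 → G, 147.6123/10 → 14 → O; chars GO.
Square: 1.8762/2 → 0, 7.6123/1 → 7; chars 07.
Subsquare: 1.8762/0.0833333 → 22 → w, 0.6123/0.0416667 → 14 → o; chars wo.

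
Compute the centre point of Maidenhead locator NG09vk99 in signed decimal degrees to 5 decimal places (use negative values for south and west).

Field N=13, G=6: +13·20° lon, +6·10° lat → SW at lon 80°, lat -30°.
Square 0, 9: +0·2° lon, +9·1° lat → SW at lon 80°, lat -21°.
Subsquare v=21, k=10: +21·0.0833333° lon, +10·0.0416667° lat → SW at lon 81.75°, lat -20.5833°.
Extended square 9, 9: +9·0.00833333° lon, +9·0.00416667° lat → SW at lon 81.825°, lat -20.5458°.
Cell spans 0.00833333° lon × 0.00416667° lat. Centre is SW corner plus half of each.
latitude -20.54375, longitude 81.82917.

-20.54375, 81.82917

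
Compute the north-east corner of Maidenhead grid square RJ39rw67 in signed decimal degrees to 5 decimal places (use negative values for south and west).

9.95000, 167.47500

Field R=17, J=9: +17·20° lon, +9·10° lat → SW at lon 160°, lat 0°.
Square 3, 9: +3·2° lon, +9·1° lat → SW at lon 166°, lat 9°.
Subsquare r=17, w=22: +17·0.0833333° lon, +22·0.0416667° lat → SW at lon 167.417°, lat 9.91667°.
Extended square 6, 7: +6·0.00833333° lon, +7·0.00416667° lat → SW at lon 167.467°, lat 9.94583°.
Cell spans 0.00833333° lon × 0.00416667° lat. NE corner is SW corner plus one full cell.
latitude 9.95000, longitude 167.47500.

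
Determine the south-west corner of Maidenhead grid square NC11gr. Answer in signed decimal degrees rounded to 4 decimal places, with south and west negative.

-68.2917, 82.5000

Field N=13, C=2: +13·20° lon, +2·10° lat → SW at lon 80°, lat -70°.
Square 1, 1: +1·2° lon, +1·1° lat → SW at lon 82°, lat -69°.
Subsquare g=6, r=17: +6·0.0833333° lon, +17·0.0416667° lat → SW at lon 82.5°, lat -68.2917°.
latitude -68.2917, longitude 82.5000.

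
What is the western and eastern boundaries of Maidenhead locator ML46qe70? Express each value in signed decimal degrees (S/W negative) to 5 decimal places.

69.39167, 69.40000

Field M=12, L=11: +12·20° lon, +11·10° lat → SW at lon 60°, lat 20°.
Square 4, 6: +4·2° lon, +6·1° lat → SW at lon 68°, lat 26°.
Subsquare q=16, e=4: +16·0.0833333° lon, +4·0.0416667° lat → SW at lon 69.3333°, lat 26.1667°.
Extended square 7, 0: +7·0.00833333° lon, +0·0.00416667° lat → SW at lon 69.3917°, lat 26.1667°.
Cell spans 0.00833333° lon × 0.00416667° lat.
west 69.39167, east 69.40000.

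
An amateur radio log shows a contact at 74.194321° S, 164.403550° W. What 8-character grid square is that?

AB75tt13

Offset from 180°W / 90°S: lon 15.59645°, lat 15.80568°.
Field (20°×10°, letters A–R): 15.59645/20 → 0 → A, 15.80568/10 → 1 → B; chars AB.
Square (2°×1°, digits 0–9): 15.59645/2 → 7, 5.80568/1 → 5; chars 75.
Subsquare (5′×2.5′, letters a–x): 1.59645/0.0833333 → 19 → t, 0.80568/0.0416667 → 19 → t; chars tt.
Extended square (30″×15″, digits 0–9): 0.01312/0.00833333 → 1, 0.01401/0.00416667 → 3; chars 13.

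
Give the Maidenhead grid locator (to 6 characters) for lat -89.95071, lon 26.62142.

Shift to the Maidenhead origin (180°W, 90°S): lon 206.6214, lat 0.0493.
Field (20°×10°, letters A–R): lon ⌊206.6214/20⌋ = 10 → K; lat ⌊0.0493/10⌋ = 0 → A.
Square (2°×1°, digits 0–9): lon ⌊6.6214/2⌋ = 3; lat ⌊0.0493/1⌋ = 0.
Subsquare (5′×2.5′, letters a–x): lon ⌊0.6214/0.0833333⌋ = 7 → h; lat ⌊0.0493/0.0416667⌋ = 1 → b.

KA30hb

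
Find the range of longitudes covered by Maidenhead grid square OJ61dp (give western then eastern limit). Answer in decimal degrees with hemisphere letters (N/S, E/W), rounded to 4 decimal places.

Field O=14, J=9: +14·20° lon, +9·10° lat → SW at lon 100°, lat 0°.
Square 6, 1: +6·2° lon, +1·1° lat → SW at lon 112°, lat 1°.
Subsquare d=3, p=15: +3·0.0833333° lon, +15·0.0416667° lat → SW at lon 112.25°, lat 1.625°.
Cell spans 0.0833333° lon × 0.0416667° lat.
west 112.2500° E, east 112.3333° E.

112.2500° E, 112.3333° E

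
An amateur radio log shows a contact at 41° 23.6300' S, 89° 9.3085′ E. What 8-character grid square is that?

Offset from 180°W / 90°S: lon 269.15514°, lat 48.60617°.
Field: lon ⌊269.15514/20⌋ = 13 → N; lat ⌊48.60617/10⌋ = 4 → E.
Square: lon ⌊9.15514/2⌋ = 4; lat ⌊8.60617/1⌋ = 8.
Subsquare: lon ⌊1.15514/0.0833333⌋ = 13 → n; lat ⌊0.60617/0.0416667⌋ = 14 → o.
Extended square: lon ⌊0.07181/0.00833333⌋ = 8; lat ⌊0.02283/0.00416667⌋ = 5.

NE48no85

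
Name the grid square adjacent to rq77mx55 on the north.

Latitude extended square 5; +1 → 6.
The longitude characters are unchanged.

RQ77mx56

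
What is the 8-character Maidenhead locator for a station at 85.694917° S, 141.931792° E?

Offset from 180°W / 90°S: lon 321.93179°, lat 4.30508°.
Field: 321.93179/20 → 16 → Q, 4.30508/10 → 0 → A; chars QA.
Square: 1.93179/2 → 0, 4.30508/1 → 4; chars 04.
Subsquare: 1.93179/0.0833333 → 23 → x, 0.30508/0.0416667 → 7 → h; chars xh.
Extended square: 0.01513/0.00833333 → 1, 0.01342/0.00416667 → 3; chars 13.

QA04xh13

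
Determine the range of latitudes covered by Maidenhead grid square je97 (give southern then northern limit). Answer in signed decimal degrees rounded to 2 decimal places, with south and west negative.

-43.00, -42.00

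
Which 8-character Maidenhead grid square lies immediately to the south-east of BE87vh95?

BE87wh04

Longitude extended square 9; +1 → 10, wraps to 0, carry into subsquare.
Longitude subsquare v = 21; +1 → 22 = w.
Latitude extended square 5; −1 → 4.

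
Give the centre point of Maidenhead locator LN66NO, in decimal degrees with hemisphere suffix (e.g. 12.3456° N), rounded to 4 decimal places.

Field L=11, N=13: +11·20° lon, +13·10° lat → SW at lon 40°, lat 40°.
Square 6, 6: +6·2° lon, +6·1° lat → SW at lon 52°, lat 46°.
Subsquare n=13, o=14: +13·0.0833333° lon, +14·0.0416667° lat → SW at lon 53.0833°, lat 46.5833°.
Cell spans 0.0833333° lon × 0.0416667° lat. Centre is SW corner plus half of each.
latitude 46.6042° N, longitude 53.1250° E.

46.6042° N, 53.1250° E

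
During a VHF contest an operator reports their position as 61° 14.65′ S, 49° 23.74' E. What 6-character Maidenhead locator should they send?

LC48qs

Add 180° to longitude and 90° to latitude: 229.3957, 28.7558.
Field (20°×10°, letters A–R): lon ⌊229.3957/20⌋ = 11 → L; lat ⌊28.7558/10⌋ = 2 → C.
Square (2°×1°, digits 0–9): lon ⌊9.3957/2⌋ = 4; lat ⌊8.7558/1⌋ = 8.
Subsquare (5′×2.5′, letters a–x): lon ⌊1.3957/0.0833333⌋ = 16 → q; lat ⌊0.7558/0.0416667⌋ = 18 → s.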